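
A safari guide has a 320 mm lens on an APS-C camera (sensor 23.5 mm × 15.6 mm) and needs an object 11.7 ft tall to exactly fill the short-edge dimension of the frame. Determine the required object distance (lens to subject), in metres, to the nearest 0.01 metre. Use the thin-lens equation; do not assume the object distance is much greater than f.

W: 11.7 ft × 304.8 mm/ft = 3566.16 mm.
Magnification m = h/W = dᵢ/dₒ; combined with 1/f = 1/dₒ + 1/dᵢ this gives dₒ = f·(1 + W/h).
dₒ = 320 mm × (1 + 3566.16/15.6) = 320 × 229.6000 ≈ 73471.998 mm = 73.472 m.

73.47 m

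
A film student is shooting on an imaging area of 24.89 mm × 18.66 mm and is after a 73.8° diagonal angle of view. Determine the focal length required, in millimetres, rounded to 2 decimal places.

20.72 mm

Sensor diagonal = √(24.89² + 18.66²) = √967.7077 ≈ 31.1080 mm.
From α = 2·arctan(d/2f) we get f = d / (2·tan(α/2)).
With d = 31.1080 mm and α/2 = 36.9°, tan(α/2) ≈ 0.75082, so f ≈ 31.1080 / 1.50164 ≈ 20.7160 mm.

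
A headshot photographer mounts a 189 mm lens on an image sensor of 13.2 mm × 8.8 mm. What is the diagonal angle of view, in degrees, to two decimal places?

Sensor diagonal = √(13.2² + 8.8²) = √251.6800 ≈ 15.8644 mm.
Angle of view α = 2·arctan(d/2f) with d = 15.8644 mm and f = 189 mm.
d/2f = 0.04197; arctan(0.04197) ≈ 2.4033°, so α ≈ 4.8065°.

4.81°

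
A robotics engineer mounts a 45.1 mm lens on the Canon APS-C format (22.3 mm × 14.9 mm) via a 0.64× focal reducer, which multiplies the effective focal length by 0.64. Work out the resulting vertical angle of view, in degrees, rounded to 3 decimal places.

Effective focal length f = 45.1 × 0.64 = 28.864 mm.
α = 2·arctan(14.9 / (2 × 28.864)) = 2·arctan(0.25811) ≈ 28.9452°.

28.945°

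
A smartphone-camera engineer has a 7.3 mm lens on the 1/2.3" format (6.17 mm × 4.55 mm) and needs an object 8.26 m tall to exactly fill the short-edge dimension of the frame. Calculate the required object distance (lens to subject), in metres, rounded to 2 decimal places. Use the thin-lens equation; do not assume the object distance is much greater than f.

13.26 m

W: 8.26 m = 8260 mm.
Magnification m = h/W = dᵢ/dₒ; combined with 1/f = 1/dₒ + 1/dᵢ this gives dₒ = f·(1 + W/h).
dₒ = 7.3 mm × (1 + 8260/4.55) = 7.3 × 1816.3846 ≈ 13259.608 mm = 13.2596 m.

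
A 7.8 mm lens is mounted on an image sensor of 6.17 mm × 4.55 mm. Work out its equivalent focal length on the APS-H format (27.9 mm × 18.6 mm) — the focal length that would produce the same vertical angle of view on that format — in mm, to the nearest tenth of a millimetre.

Equal angle of view means equal height/f ratio, so f₂ = f₁ · (height₂/height₁) = 7.8 × 18.6/4.55.
f₂ = 7.8 × 4.08791 ≈ 31.886 mm.

31.9 mm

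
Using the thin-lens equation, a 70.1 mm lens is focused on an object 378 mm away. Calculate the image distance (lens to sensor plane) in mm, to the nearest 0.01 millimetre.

86.06 mm

1/dᵢ = 1/f − 1/dₒ = 1/70.1 − 1/378 = 0.0116198 mm⁻¹.
dᵢ = 1/0.0116198 ≈ 86.0598 mm.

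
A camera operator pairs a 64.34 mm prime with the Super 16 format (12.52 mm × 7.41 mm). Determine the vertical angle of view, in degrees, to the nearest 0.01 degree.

Angle of view α = 2·arctan(h/2f) with h = 7.41 mm and f = 64.34 mm.
h/2f = 0.05758; arctan(0.05758) ≈ 3.2957°, so α ≈ 6.5914°.

6.59°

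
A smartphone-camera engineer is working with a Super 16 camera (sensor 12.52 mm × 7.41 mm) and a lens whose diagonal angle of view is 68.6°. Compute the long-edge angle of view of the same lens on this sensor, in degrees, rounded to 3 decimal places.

60.829°

Sensor diagonal = √(12.52² + 7.41²) = √211.6585 ≈ 14.5485 mm.
From the diagonal AOV: f = 14.5485 / (2·tan(34.3°)) = 14.5485 / 1.36431 ≈ 10.6636 mm.
Long-edge AOV = 2·arctan(12.52 / (2 × 10.6636)) = 2·arctan(0.58704) ≈ 60.8294°.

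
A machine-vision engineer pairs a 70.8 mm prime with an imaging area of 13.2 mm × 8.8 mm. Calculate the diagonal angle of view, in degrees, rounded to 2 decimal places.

12.79°

Sensor diagonal = √(13.2² + 8.8²) = √251.6800 ≈ 15.8644 mm.
Angle of view α = 2·arctan(d/2f) with d = 15.8644 mm and f = 70.8 mm.
d/2f = 0.11204; arctan(0.11204) ≈ 6.3926°, so α ≈ 12.7852°.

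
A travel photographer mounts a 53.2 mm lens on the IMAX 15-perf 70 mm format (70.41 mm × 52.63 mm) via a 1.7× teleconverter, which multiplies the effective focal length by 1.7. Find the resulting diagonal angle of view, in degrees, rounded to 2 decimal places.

51.84°

Effective focal length f = 53.2 × 1.7 = 90.44 mm.
Sensor diagonal = √(70.41² + 52.63²) = √7727.4850 ≈ 87.9061 mm.
α = 2·arctan(87.906 / (2 × 90.44)) = 2·arctan(0.48599) ≈ 51.8387°.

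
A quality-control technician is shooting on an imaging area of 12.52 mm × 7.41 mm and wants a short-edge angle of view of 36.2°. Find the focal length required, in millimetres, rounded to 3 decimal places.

11.335 mm

From α = 2·arctan(h/2f) we get f = h / (2·tan(α/2)).
With h = 7.41 mm and α/2 = 18.1°, tan(α/2) ≈ 0.32685, so f ≈ 7.41 / 0.65370 ≈ 11.3355 mm.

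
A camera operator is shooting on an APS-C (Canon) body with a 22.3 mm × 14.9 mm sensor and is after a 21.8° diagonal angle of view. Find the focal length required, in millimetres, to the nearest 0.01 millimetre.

Sensor diagonal = √(22.3² + 14.9²) = √719.3000 ≈ 26.8198 mm.
From α = 2·arctan(d/2f) we get f = d / (2·tan(α/2)).
With d = 26.8198 mm and α/2 = 10.9°, tan(α/2) ≈ 0.19257, so f ≈ 26.8198 / 0.38514 ≈ 69.6365 mm.

69.64 mm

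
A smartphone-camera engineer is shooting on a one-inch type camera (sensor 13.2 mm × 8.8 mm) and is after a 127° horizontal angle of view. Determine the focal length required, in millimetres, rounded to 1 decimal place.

3.3 mm

From α = 2·arctan(w/2f) we get f = w / (2·tan(α/2)).
With w = 13.2 mm and α/2 = 63.5°, tan(α/2) ≈ 2.00569, so f ≈ 13.2 / 4.01138 ≈ 3.2906 mm.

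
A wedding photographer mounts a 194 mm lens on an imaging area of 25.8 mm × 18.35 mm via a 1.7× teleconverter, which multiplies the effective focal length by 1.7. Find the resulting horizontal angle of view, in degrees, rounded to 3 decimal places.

Effective focal length f = 194 × 1.7 = 329.8 mm.
α = 2·arctan(25.8 / (2 × 329.8)) = 2·arctan(0.03911) ≈ 4.4799°.

4.480°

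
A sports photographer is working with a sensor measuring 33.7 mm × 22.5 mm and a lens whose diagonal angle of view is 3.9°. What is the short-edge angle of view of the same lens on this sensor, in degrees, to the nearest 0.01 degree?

2.17°

Sensor diagonal = √(33.7² + 22.5²) = √1641.9400 ≈ 40.5209 mm.
From the diagonal AOV: f = 40.5209 / (2·tan(1.95°)) = 40.5209 / 0.06809 ≈ 595.0712 mm.
Short-edge AOV = 2·arctan(22.5 / (2 × 595.0712)) = 2·arctan(0.01891) ≈ 2.1661°.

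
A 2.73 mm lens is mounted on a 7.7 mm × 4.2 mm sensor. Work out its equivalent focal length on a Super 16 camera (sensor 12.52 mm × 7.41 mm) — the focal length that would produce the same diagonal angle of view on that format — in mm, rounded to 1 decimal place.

4.5 mm

Sensor diagonal = √(7.7² + 4.2²) = √76.9300 ≈ 8.7710 mm.
Sensor diagonal = √(12.52² + 7.41²) = √211.6585 ≈ 14.5485 mm.
Equal angle of view means equal diagonal/f ratio, so f₂ = f₁ · (diagonal₂/diagonal₁) = 2.73 × 14.5485/8.7710.
f₂ = 2.73 × 1.65871 ≈ 4.528 mm.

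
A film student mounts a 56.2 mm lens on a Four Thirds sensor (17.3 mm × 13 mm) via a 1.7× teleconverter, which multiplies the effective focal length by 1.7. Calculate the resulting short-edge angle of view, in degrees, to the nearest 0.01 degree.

7.78°

Effective focal length f = 56.2 × 1.7 = 95.54 mm.
α = 2·arctan(13 / (2 × 95.54)) = 2·arctan(0.06803) ≈ 7.7842°.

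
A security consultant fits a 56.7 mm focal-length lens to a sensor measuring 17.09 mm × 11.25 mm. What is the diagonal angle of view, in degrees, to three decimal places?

20.455°

Sensor diagonal = √(17.09² + 11.25²) = √418.6306 ≈ 20.4605 mm.
Angle of view α = 2·arctan(d/2f) with d = 20.4605 mm and f = 56.7 mm.
d/2f = 0.18043; arctan(0.18043) ≈ 10.2277°, so α ≈ 20.4554°.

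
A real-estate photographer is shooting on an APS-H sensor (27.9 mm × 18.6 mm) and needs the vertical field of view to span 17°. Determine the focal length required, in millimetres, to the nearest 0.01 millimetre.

62.23 mm

From α = 2·arctan(h/2f) we get f = h / (2·tan(α/2)).
With h = 18.6 mm and α/2 = 8.5°, tan(α/2) ≈ 0.14945, so f ≈ 18.6 / 0.29890 ≈ 62.2278 mm.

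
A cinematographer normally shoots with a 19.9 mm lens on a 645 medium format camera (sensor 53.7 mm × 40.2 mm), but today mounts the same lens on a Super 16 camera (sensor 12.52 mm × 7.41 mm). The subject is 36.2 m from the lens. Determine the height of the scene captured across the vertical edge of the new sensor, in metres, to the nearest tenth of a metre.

13.5 m

The focal length stays 19.9 mm; the relevant sensor dimension is now h = 7.41 mm. Object distance dₒ = 36.2 m = 36200 mm.
Thin-lens field height W = h·(dₒ − f)/f = 7.41 × (36200 − 19.9)/19.9 ≈ 13472.087 mm = 13.4721 m.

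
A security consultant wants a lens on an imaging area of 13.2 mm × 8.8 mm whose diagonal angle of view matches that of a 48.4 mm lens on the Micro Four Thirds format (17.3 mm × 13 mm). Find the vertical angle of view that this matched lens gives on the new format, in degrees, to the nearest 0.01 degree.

Sensor diagonal = √(17.3² + 13²) = √468.2900 ≈ 21.6400 mm.
Sensor diagonal = √(13.2² + 8.8²) = √251.6800 ≈ 15.8644 mm.
Equal diagonal AOV ⇒ f₂ = f₁ · 15.8644/21.6400 = 48.4 × 0.73311 ≈ 35.4823 mm.
Vertical AOV on the new format = 2·arctan(8.8 / (2 × 35.4823)) = 2·arctan(0.12401) ≈ 14.1378°.

14.14°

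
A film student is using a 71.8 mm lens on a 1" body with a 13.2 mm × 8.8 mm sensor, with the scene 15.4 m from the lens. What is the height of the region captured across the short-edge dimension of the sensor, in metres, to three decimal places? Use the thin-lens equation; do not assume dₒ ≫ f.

dₒ: 15.4 m = 15400 mm.
Similar triangles through the lens centre give W/dₒ = h/dᵢ; with 1/f = 1/dₒ + 1/dᵢ this gives W = h·(dₒ − f)/f.
W = 8.8 mm × (15400 − 71.8) / 71.8 = 8.8 × 213.4847 ≈ 1878.665 mm = 1.87867 m.

1.879 m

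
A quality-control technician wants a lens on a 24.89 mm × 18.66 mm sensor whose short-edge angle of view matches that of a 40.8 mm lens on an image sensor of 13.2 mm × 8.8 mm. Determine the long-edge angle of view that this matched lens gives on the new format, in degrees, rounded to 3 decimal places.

16.372°

Equal short-edge AOV ⇒ f₂ = f₁ · 18.66/8.8 = 40.8 × 2.12045 ≈ 86.5145 mm.
Long-edge AOV on the new format = 2·arctan(24.89 / (2 × 86.5145)) = 2·arctan(0.14385) ≈ 16.3715°.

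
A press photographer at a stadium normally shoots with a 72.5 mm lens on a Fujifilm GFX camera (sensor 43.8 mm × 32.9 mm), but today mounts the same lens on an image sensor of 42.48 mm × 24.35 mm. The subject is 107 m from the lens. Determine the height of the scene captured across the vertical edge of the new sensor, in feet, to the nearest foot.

The focal length stays 72.5 mm; the relevant sensor dimension is now h = 24.35 mm. Object distance dₒ = 107 m = 107000 mm.
Thin-lens field height W = h·(dₒ − f)/f = 24.35 × (107000 − 72.5)/72.5 ≈ 35912.891 mm = 35912.891/304.8 ft = 117.824 ft.

118 ft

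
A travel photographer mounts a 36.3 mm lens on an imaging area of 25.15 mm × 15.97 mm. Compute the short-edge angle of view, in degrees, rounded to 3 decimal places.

Angle of view α = 2·arctan(h/2f) with h = 15.97 mm and f = 36.3 mm.
h/2f = 0.21997; arctan(0.21997) ≈ 12.4059°, so α ≈ 24.8118°.

24.812°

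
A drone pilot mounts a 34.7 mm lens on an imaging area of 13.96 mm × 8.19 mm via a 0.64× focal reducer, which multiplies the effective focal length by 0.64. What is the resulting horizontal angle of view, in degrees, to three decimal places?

Effective focal length f = 34.7 × 0.64 = 22.208 mm.
α = 2·arctan(13.96 / (2 × 22.208)) = 2·arctan(0.31430) ≈ 34.8960°.

34.896°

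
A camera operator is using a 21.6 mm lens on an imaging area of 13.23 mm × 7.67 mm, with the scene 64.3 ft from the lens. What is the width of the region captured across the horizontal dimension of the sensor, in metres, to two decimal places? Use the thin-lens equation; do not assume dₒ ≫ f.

11.99 m

dₒ: 64.3 ft × 304.8 mm/ft = 19598.64 mm.
Similar triangles through the lens centre give W/dₒ = w/dᵢ; with 1/f = 1/dₒ + 1/dᵢ this gives W = w·(dₒ − f)/f.
W = 13.23 mm × (19598.6 − 21.6) / 21.6 = 13.23 × 906.3444 ≈ 11990.937 mm = 11.9909 m.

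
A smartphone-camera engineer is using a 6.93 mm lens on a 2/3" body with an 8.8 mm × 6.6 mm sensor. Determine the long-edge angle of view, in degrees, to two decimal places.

64.82°

Angle of view α = 2·arctan(w/2f) with w = 8.8 mm and f = 6.93 mm.
w/2f = 0.63492; arctan(0.63492) ≈ 32.4123°, so α ≈ 64.8246°.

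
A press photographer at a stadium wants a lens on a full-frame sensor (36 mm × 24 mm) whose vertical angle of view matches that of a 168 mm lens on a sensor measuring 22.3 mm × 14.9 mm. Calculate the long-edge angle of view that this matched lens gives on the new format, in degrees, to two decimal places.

7.61°

Equal vertical AOV ⇒ f₂ = f₁ · 24/14.9 = 168 × 1.61074 ≈ 270.6040 mm.
Long-edge AOV on the new format = 2·arctan(36 / (2 × 270.6040)) = 2·arctan(0.06652) ≈ 7.6112°.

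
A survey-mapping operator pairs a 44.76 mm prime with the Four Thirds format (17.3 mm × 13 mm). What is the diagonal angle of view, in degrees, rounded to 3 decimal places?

27.179°

Sensor diagonal = √(17.3² + 13²) = √468.2900 ≈ 21.6400 mm.
Angle of view α = 2·arctan(d/2f) with d = 21.6400 mm and f = 44.76 mm.
d/2f = 0.24173; arctan(0.24173) ≈ 13.5896°, so α ≈ 27.1793°.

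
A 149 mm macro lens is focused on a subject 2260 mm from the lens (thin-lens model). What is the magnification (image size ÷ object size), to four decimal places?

0.0706×

Thin lens: 1/f = 1/dₒ + 1/dᵢ → 1/dᵢ = 1/149 − 1/2260 = 0.0062689 mm⁻¹, so dᵢ ≈ 159.5168 mm.
Magnification m = dᵢ/dₒ = 159.5168/2260 ≈ 0.07058.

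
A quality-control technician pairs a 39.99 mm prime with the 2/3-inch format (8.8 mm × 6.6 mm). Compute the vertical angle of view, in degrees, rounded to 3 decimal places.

9.435°

Angle of view α = 2·arctan(h/2f) with h = 6.6 mm and f = 39.99 mm.
h/2f = 0.08252; arctan(0.08252) ≈ 4.7174°, so α ≈ 9.4348°.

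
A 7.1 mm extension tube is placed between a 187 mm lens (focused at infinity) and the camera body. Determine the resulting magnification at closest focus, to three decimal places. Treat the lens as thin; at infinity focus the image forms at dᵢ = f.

0.038×

The tube moves the image plane from f to f + e, so dᵢ = 187 + 7.1 = 194.1 mm. Focus is achieved when 1/f = 1/dₒ + 1/dᵢ, giving dₒ = 1/(1/f − 1/(f+e)).
Magnification m = dᵢ/dₒ = (f+e)·(1/f − 1/(f+e)) = e/f = 7.1/187 ≈ 0.0380.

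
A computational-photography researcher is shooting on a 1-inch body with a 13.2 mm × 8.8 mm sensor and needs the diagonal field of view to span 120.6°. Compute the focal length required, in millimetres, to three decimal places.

4.524 mm

Sensor diagonal = √(13.2² + 8.8²) = √251.6800 ≈ 15.8644 mm.
From α = 2·arctan(d/2f) we get f = d / (2·tan(α/2)).
With d = 15.8644 mm and α/2 = 60.3°, tan(α/2) ≈ 1.75319, so f ≈ 15.8644 / 3.50637 ≈ 4.5245 mm.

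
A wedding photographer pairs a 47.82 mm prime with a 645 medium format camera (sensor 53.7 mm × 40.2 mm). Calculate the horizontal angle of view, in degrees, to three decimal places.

58.627°

Angle of view α = 2·arctan(w/2f) with w = 53.7 mm and f = 47.82 mm.
w/2f = 0.56148; arctan(0.56148) ≈ 29.3134°, so α ≈ 58.6267°.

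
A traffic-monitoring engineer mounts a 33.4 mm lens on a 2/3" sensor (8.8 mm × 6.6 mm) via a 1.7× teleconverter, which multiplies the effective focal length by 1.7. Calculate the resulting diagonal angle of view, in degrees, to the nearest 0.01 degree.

Effective focal length f = 33.4 × 1.7 = 56.78 mm.
Sensor diagonal = √(8.8² + 6.6²) = √121.0000 ≈ 11.0000 mm.
α = 2·arctan(11.000 / (2 × 56.78)) = 2·arctan(0.09687) ≈ 11.0654°.

11.07°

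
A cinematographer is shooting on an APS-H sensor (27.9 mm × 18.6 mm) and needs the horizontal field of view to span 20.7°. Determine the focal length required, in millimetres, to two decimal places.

From α = 2·arctan(w/2f) we get f = w / (2·tan(α/2)).
With w = 27.9 mm and α/2 = 10.35°, tan(α/2) ≈ 0.18263, so f ≈ 27.9 / 0.36526 ≈ 76.3829 mm.

76.38 mm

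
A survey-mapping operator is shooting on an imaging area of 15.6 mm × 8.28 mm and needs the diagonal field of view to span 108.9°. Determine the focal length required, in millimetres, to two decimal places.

6.31 mm

Sensor diagonal = √(15.6² + 8.28²) = √311.9184 ≈ 17.6612 mm.
From α = 2·arctan(d/2f) we get f = d / (2·tan(α/2)).
With d = 17.6612 mm and α/2 = 54.45°, tan(α/2) ≈ 1.39936, so f ≈ 17.6612 / 2.79873 ≈ 6.3104 mm.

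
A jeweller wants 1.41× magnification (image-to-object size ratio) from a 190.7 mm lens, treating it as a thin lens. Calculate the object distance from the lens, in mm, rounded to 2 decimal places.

With m = dᵢ/dₒ and 1/f = 1/dₒ + 1/dᵢ, substituting dᵢ = m·dₒ gives 1/f = (1 + 1/m)/dₒ, hence dₒ = f·(1 + 1/m).
dₒ = 190.7 × (1 + 1/1.41) = 190.7 × 1.70922 ≈ 325.948 mm.

325.95 mm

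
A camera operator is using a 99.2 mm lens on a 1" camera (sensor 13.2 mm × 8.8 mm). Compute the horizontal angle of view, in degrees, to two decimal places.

7.61°

Angle of view α = 2·arctan(w/2f) with w = 13.2 mm and f = 99.2 mm.
w/2f = 0.06653; arctan(0.06653) ≈ 3.8064°, so α ≈ 7.6128°.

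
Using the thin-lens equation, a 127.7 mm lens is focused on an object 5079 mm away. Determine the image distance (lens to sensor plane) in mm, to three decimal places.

1/dᵢ = 1/f − 1/dₒ = 1/127.7 − 1/5079 = 0.0076340 mm⁻¹.
dᵢ = 1/0.0076340 ≈ 130.9935 mm.

130.994 mm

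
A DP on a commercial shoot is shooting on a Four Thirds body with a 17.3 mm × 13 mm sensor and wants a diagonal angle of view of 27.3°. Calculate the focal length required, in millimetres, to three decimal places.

44.554 mm

Sensor diagonal = √(17.3² + 13²) = √468.2900 ≈ 21.6400 mm.
From α = 2·arctan(d/2f) we get f = d / (2·tan(α/2)).
With d = 21.6400 mm and α/2 = 13.65°, tan(α/2) ≈ 0.24285, so f ≈ 21.6400 / 0.48570 ≈ 44.5544 mm.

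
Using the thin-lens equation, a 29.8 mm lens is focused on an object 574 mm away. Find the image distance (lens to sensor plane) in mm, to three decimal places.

1/dᵢ = 1/f − 1/dₒ = 1/29.8 − 1/574 = 0.0318149 mm⁻¹.
dᵢ = 1/0.0318149 ≈ 31.4318 mm.

31.432 mm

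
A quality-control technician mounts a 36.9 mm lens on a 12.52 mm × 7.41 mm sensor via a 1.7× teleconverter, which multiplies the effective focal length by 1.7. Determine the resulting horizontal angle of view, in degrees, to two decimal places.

Effective focal length f = 36.9 × 1.7 = 62.73 mm.
α = 2·arctan(12.52 / (2 × 62.73)) = 2·arctan(0.09979) ≈ 11.3977°.

11.40°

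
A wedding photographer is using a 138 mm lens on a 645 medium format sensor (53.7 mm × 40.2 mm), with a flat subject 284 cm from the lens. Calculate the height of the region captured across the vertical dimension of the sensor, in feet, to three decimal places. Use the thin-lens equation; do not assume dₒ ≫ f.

2.582 ft

dₒ: 284 cm = 2840 mm.
Similar triangles through the lens centre give W/dₒ = h/dᵢ; with 1/f = 1/dₒ + 1/dᵢ this gives W = h·(dₒ − f)/f.
W = 40.2 mm × (2840 − 138) / 138 = 40.2 × 19.5797 ≈ 787.104 mm = 787.104/304.8 ft = 2.58236 ft.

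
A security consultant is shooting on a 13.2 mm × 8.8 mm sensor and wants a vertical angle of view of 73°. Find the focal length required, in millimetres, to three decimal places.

5.946 mm

From α = 2·arctan(h/2f) we get f = h / (2·tan(α/2)).
With h = 8.8 mm and α/2 = 36.5°, tan(α/2) ≈ 0.73996, so f ≈ 8.8 / 1.47992 ≈ 5.9463 mm.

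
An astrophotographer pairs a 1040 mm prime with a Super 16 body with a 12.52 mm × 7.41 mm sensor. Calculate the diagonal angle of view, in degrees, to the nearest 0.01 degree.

Sensor diagonal = √(12.52² + 7.41²) = √211.6585 ≈ 14.5485 mm.
Angle of view α = 2·arctan(d/2f) with d = 14.5485 mm and f = 1040 mm.
d/2f = 0.00699; arctan(0.00699) ≈ 0.4007°, so α ≈ 0.8015°.

0.80°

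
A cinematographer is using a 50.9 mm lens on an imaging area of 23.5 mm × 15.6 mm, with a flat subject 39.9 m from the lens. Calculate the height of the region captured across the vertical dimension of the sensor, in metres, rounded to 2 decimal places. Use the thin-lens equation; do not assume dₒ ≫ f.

12.21 m

dₒ: 39.9 m = 39900 mm.
Similar triangles through the lens centre give W/dₒ = h/dᵢ; with 1/f = 1/dₒ + 1/dᵢ this gives W = h·(dₒ − f)/f.
W = 15.6 mm × (39900 − 50.9) / 50.9 = 15.6 × 782.8900 ≈ 12213.084 mm = 12.2131 m.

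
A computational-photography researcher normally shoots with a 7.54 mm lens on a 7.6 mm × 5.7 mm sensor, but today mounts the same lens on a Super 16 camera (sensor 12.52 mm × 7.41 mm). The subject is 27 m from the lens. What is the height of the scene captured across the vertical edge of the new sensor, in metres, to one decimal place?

The focal length stays 7.54 mm; the relevant sensor dimension is now h = 7.41 mm. Object distance dₒ = 27 m = 27000 mm.
Thin-lens field height W = h·(dₒ − f)/f = 7.41 × (27000 − 7.54)/7.54 ≈ 26527.073 mm = 26.5271 m.

26.5 m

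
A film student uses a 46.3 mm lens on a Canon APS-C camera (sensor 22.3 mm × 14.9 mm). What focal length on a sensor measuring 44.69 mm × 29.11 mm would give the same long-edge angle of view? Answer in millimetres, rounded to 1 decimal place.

92.8 mm

Equal angle of view means equal width/f ratio, so f₂ = f₁ · (width₂/width₁) = 46.3 × 44.69/22.3.
f₂ = 46.3 × 2.00404 ≈ 92.787 mm.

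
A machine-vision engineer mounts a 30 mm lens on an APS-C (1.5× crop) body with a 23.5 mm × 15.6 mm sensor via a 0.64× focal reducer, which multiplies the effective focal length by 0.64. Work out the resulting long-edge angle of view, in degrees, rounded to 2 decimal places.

Effective focal length f = 30 × 0.64 = 19.2 mm.
α = 2·arctan(23.5 / (2 × 19.2)) = 2·arctan(0.61198) ≈ 62.9315°.

62.93°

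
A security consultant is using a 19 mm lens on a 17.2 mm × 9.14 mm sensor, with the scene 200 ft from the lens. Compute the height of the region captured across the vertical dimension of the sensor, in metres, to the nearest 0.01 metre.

29.32 m

dₒ: 200 ft × 304.8 mm/ft = 60960.00 mm.
Similar triangles through the lens centre give W/dₒ = h/dᵢ; with 1/f = 1/dₒ + 1/dᵢ this gives W = h·(dₒ − f)/f.
W = 9.14 mm × (60960 − 19) / 19 = 9.14 × 3207.4209 ≈ 29315.827 mm = 29.3158 m.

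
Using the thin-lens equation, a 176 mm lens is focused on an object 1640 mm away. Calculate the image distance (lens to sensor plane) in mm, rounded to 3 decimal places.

197.158 mm

1/dᵢ = 1/f − 1/dₒ = 1/176 − 1/1640 = 0.0050721 mm⁻¹.
dᵢ = 1/0.0050721 ≈ 197.1585 mm.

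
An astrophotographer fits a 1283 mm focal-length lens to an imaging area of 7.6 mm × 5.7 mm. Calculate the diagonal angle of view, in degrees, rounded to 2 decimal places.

Sensor diagonal = √(7.6² + 5.7²) = √90.2500 ≈ 9.5000 mm.
Angle of view α = 2·arctan(d/2f) with d = 9.5000 mm and f = 1283 mm.
d/2f = 0.00370; arctan(0.00370) ≈ 0.2121°, so α ≈ 0.4242°.

0.42°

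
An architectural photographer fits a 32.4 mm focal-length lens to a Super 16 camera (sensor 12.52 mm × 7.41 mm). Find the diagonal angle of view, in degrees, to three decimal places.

Sensor diagonal = √(12.52² + 7.41²) = √211.6585 ≈ 14.5485 mm.
Angle of view α = 2·arctan(d/2f) with d = 14.5485 mm and f = 32.4 mm.
d/2f = 0.22451; arctan(0.22451) ≈ 12.6539°, so α ≈ 25.3077°.

25.308°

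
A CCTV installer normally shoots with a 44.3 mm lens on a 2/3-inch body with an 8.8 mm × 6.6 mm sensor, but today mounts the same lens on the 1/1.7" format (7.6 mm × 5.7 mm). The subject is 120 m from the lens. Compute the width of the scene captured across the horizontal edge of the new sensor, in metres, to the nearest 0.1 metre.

The focal length stays 44.3 mm; the relevant sensor dimension is now w = 7.6 mm. Object distance dₒ = 120 m = 120000 mm.
Thin-lens field width W = w·(dₒ − f)/f = 7.6 × (120000 − 44.3)/44.3 ≈ 20579.307 mm = 20.5793 m.

20.6 m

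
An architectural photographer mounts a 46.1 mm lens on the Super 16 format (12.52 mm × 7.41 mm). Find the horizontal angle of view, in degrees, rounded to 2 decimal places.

Angle of view α = 2·arctan(w/2f) with w = 12.52 mm and f = 46.1 mm.
w/2f = 0.13579; arctan(0.13579) ≈ 7.7330°, so α ≈ 15.4660°.

15.47°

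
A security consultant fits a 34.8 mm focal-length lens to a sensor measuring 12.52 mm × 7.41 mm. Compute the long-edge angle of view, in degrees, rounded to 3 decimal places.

Angle of view α = 2·arctan(w/2f) with w = 12.52 mm and f = 34.8 mm.
w/2f = 0.17989; arctan(0.17989) ≈ 10.1976°, so α ≈ 20.3952°.

20.395°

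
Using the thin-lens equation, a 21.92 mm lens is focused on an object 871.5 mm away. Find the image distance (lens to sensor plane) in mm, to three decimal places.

1/dᵢ = 1/f − 1/dₒ = 1/21.92 − 1/871.5 = 0.0444730 mm⁻¹.
dᵢ = 1/0.0444730 ≈ 22.4856 mm.

22.486 mm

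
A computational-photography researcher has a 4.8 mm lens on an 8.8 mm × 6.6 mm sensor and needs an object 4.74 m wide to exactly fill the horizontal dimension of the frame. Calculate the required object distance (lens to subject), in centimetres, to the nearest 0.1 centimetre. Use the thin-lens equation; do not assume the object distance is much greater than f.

259.0 cm

W: 4.74 m = 4740 mm.
Magnification m = w/W = dᵢ/dₒ; combined with 1/f = 1/dₒ + 1/dᵢ this gives dₒ = f·(1 + W/w).
dₒ = 4.8 mm × (1 + 4740/8.8) = 4.8 × 539.6364 ≈ 2590.255 mm = 259.025 cm.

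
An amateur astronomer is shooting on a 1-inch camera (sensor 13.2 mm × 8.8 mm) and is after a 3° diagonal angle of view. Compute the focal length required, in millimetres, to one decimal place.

302.9 mm

Sensor diagonal = √(13.2² + 8.8²) = √251.6800 ≈ 15.8644 mm.
From α = 2·arctan(d/2f) we get f = d / (2·tan(α/2)).
With d = 15.8644 mm and α/2 = 1.5°, tan(α/2) ≈ 0.02619, so f ≈ 15.8644 / 0.05237 ≈ 302.9190 mm.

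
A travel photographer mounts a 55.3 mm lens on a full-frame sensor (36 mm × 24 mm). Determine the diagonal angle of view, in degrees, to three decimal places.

Sensor diagonal = √(36² + 24²) = √1872.0000 ≈ 43.2666 mm.
Angle of view α = 2·arctan(d/2f) with d = 43.2666 mm and f = 55.3 mm.
d/2f = 0.39120; arctan(0.39120) ≈ 21.3654°, so α ≈ 42.7308°.

42.731°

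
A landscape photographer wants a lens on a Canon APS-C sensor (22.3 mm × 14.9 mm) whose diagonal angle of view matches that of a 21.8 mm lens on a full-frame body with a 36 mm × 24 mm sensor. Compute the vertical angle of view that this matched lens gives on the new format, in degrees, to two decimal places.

57.74°

Sensor diagonal = √(36² + 24²) = √1872.0000 ≈ 43.2666 mm.
Sensor diagonal = √(22.3² + 14.9²) = √719.3000 ≈ 26.8198 mm.
Equal diagonal AOV ⇒ f₂ = f₁ · 26.8198/43.2666 = 21.8 × 0.61987 ≈ 13.5132 mm.
Vertical AOV on the new format = 2·arctan(14.9 / (2 × 13.5132)) = 2·arctan(0.55131) ≈ 57.7370°.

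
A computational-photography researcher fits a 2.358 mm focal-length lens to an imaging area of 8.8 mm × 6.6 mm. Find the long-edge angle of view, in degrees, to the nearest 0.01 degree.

Angle of view α = 2·arctan(w/2f) with w = 8.8 mm and f = 2.358 mm.
w/2f = 1.86599; arctan(1.86599) ≈ 61.8127°, so α ≈ 123.6255°.

123.63°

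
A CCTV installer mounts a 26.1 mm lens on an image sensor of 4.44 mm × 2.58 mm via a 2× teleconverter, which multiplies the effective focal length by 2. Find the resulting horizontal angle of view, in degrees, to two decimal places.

Effective focal length f = 26.1 × 2 = 52.2 mm.
α = 2·arctan(4.44 / (2 × 52.2)) = 2·arctan(0.04253) ≈ 4.8705°.

4.87°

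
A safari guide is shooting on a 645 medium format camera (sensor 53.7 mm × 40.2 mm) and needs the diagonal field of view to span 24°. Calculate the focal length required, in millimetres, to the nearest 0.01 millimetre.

157.79 mm

Sensor diagonal = √(53.7² + 40.2²) = √4499.7300 ≈ 67.0800 mm.
From α = 2·arctan(d/2f) we get f = d / (2·tan(α/2)).
With d = 67.0800 mm and α/2 = 12°, tan(α/2) ≈ 0.21256, so f ≈ 67.0800 / 0.42511 ≈ 157.7934 mm.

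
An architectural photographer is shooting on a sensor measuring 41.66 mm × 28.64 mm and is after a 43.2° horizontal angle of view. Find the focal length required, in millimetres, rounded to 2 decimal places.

52.61 mm

From α = 2·arctan(w/2f) we get f = w / (2·tan(α/2)).
With w = 41.66 mm and α/2 = 21.6°, tan(α/2) ≈ 0.39593, so f ≈ 41.66 / 0.79186 ≈ 52.6106 mm.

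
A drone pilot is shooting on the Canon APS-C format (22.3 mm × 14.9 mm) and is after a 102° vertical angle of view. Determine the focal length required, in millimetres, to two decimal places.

From α = 2·arctan(h/2f) we get f = h / (2·tan(α/2)).
With h = 14.9 mm and α/2 = 51°, tan(α/2) ≈ 1.23490, so f ≈ 14.9 / 2.46979 ≈ 6.0329 mm.

6.03 mm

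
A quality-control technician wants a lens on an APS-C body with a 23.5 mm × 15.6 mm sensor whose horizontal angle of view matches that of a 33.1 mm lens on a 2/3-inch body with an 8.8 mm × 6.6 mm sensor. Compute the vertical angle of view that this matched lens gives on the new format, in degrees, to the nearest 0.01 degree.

10.09°

Equal horizontal AOV ⇒ f₂ = f₁ · 23.5/8.8 = 33.1 × 2.67045 ≈ 88.3920 mm.
Vertical AOV on the new format = 2·arctan(15.6 / (2 × 88.3920)) = 2·arctan(0.08824) ≈ 10.0858°.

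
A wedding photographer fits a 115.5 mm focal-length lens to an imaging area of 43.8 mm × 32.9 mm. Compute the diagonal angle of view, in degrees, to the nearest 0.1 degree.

Sensor diagonal = √(43.8² + 32.9²) = √3000.8500 ≈ 54.7800 mm.
Angle of view α = 2·arctan(d/2f) with d = 54.7800 mm and f = 115.5 mm.
d/2f = 0.23714; arctan(0.23714) ≈ 13.3409°, so α ≈ 26.6817°.

26.7°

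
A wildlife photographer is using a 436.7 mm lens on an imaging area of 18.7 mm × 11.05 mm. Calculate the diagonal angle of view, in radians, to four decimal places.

Sensor diagonal = √(18.7² + 11.05²) = √471.7925 ≈ 21.7208 mm.
Angle of view α = 2·arctan(d/2f) with d = 21.7208 mm and f = 436.7 mm.
d/2f = 0.02487; arctan(0.02487) ≈ 0.0249 rad, so α ≈ 0.0497 rad.

0.0497 rad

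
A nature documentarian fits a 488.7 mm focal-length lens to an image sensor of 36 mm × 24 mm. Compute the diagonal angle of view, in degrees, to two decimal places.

Sensor diagonal = √(36² + 24²) = √1872.0000 ≈ 43.2666 mm.
Angle of view α = 2·arctan(d/2f) with d = 43.2666 mm and f = 488.7 mm.
d/2f = 0.04427; arctan(0.04427) ≈ 2.5347°, so α ≈ 5.0693°.

5.07°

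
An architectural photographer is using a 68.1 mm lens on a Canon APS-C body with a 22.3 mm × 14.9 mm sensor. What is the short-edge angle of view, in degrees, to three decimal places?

12.486°

Angle of view α = 2·arctan(h/2f) with h = 14.9 mm and f = 68.1 mm.
h/2f = 0.10940; arctan(0.10940) ≈ 6.2432°, so α ≈ 12.4864°.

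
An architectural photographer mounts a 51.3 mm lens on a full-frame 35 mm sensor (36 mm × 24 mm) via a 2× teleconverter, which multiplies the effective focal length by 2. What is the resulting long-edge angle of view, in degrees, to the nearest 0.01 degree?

19.90°

Effective focal length f = 51.3 × 2 = 102.6 mm.
α = 2·arctan(36 / (2 × 102.6)) = 2·arctan(0.17544) ≈ 19.9013°.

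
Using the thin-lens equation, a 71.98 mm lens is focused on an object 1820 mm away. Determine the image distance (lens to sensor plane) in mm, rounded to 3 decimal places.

1/dᵢ = 1/f − 1/dₒ = 1/71.98 − 1/1820 = 0.0133433 mm⁻¹.
dᵢ = 1/0.0133433 ≈ 74.9440 mm.

74.944 mm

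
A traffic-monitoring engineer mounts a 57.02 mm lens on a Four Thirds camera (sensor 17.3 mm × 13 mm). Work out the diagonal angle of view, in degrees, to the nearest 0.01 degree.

21.49°

Sensor diagonal = √(17.3² + 13²) = √468.2900 ≈ 21.6400 mm.
Angle of view α = 2·arctan(d/2f) with d = 21.6400 mm and f = 57.02 mm.
d/2f = 0.18976; arctan(0.18976) ≈ 10.7446°, so α ≈ 21.4892°.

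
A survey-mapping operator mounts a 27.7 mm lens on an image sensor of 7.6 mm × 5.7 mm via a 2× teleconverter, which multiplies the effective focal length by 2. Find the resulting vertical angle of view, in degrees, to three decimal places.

Effective focal length f = 27.7 × 2 = 55.4 mm.
α = 2·arctan(5.7 / (2 × 55.4)) = 2·arctan(0.05144) ≈ 5.8899°.

5.890°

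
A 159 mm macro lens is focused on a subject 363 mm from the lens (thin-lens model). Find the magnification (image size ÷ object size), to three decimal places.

0.779×

Thin lens: 1/f = 1/dₒ + 1/dᵢ → 1/dᵢ = 1/159 − 1/363 = 0.0035345 mm⁻¹, so dᵢ ≈ 282.9265 mm.
Magnification m = dᵢ/dₒ = 282.9265/363 ≈ 0.77941.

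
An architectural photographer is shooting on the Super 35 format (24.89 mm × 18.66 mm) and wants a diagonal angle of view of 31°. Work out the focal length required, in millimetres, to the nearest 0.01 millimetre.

56.09 mm

Sensor diagonal = √(24.89² + 18.66²) = √967.7077 ≈ 31.1080 mm.
From α = 2·arctan(d/2f) we get f = d / (2·tan(α/2)).
With d = 31.1080 mm and α/2 = 15.5°, tan(α/2) ≈ 0.27732, so f ≈ 31.1080 / 0.55465 ≈ 56.0859 mm.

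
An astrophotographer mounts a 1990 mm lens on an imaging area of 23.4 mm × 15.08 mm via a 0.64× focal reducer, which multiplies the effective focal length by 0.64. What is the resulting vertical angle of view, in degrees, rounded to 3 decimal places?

0.678°

Effective focal length f = 1990 × 0.64 = 1273.6 mm.
α = 2·arctan(15.08 / (2 × 1273.6)) = 2·arctan(0.00592) ≈ 0.6784°.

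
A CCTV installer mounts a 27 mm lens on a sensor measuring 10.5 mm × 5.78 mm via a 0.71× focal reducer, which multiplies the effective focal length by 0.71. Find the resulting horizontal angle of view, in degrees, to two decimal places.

30.63°

Effective focal length f = 27 × 0.71 = 19.17 mm.
α = 2·arctan(10.5 / (2 × 19.17)) = 2·arctan(0.27387) ≈ 30.6316°.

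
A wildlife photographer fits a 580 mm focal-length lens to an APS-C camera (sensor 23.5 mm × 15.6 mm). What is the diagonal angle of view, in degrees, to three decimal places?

Sensor diagonal = √(23.5² + 15.6²) = √795.6100 ≈ 28.2066 mm.
Angle of view α = 2·arctan(d/2f) with d = 28.2066 mm and f = 580 mm.
d/2f = 0.02432; arctan(0.02432) ≈ 1.3929°, so α ≈ 2.7859°.

2.786°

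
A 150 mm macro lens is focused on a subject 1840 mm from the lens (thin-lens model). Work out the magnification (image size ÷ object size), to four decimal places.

0.0888×

Thin lens: 1/f = 1/dₒ + 1/dᵢ → 1/dᵢ = 1/150 − 1/1840 = 0.0061232 mm⁻¹, so dᵢ ≈ 163.3136 mm.
Magnification m = dᵢ/dₒ = 163.3136/1840 ≈ 0.08876.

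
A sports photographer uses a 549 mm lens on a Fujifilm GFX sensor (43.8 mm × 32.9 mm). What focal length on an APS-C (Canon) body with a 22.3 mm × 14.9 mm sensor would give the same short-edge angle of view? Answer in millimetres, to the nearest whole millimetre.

Equal angle of view means equal height/f ratio, so f₂ = f₁ · (height₂/height₁) = 549 × 14.9/32.9.
f₂ = 549 × 0.45289 ≈ 248.635 mm.

249 mm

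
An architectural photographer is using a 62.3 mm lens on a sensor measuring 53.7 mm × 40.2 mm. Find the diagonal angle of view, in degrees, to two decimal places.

56.59°

Sensor diagonal = √(53.7² + 40.2²) = √4499.7300 ≈ 67.0800 mm.
Angle of view α = 2·arctan(d/2f) with d = 67.0800 mm and f = 62.3 mm.
d/2f = 0.53836; arctan(0.53836) ≈ 28.2964°, so α ≈ 56.5928°.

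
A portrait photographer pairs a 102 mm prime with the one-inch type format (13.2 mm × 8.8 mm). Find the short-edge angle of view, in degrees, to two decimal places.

Angle of view α = 2·arctan(h/2f) with h = 8.8 mm and f = 102 mm.
h/2f = 0.04314; arctan(0.04314) ≈ 2.4701°, so α ≈ 4.9401°.

4.94°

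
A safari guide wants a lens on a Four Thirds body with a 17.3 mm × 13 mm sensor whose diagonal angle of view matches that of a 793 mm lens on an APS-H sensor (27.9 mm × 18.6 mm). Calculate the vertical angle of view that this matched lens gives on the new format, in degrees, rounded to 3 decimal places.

1.455°

Sensor diagonal = √(27.9² + 18.6²) = √1124.3700 ≈ 33.5316 mm.
Sensor diagonal = √(17.3² + 13²) = √468.2900 ≈ 21.6400 mm.
Equal diagonal AOV ⇒ f₂ = f₁ · 21.6400/33.5316 = 793 × 0.64536 ≈ 511.7714 mm.
Vertical AOV on the new format = 2·arctan(13 / (2 × 511.7714)) = 2·arctan(0.01270) ≈ 1.4553°.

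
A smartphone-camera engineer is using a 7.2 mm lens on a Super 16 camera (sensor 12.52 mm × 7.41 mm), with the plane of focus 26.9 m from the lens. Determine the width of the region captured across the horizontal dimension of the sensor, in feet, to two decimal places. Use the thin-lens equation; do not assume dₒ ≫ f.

153.42 ft

dₒ: 26.9 m = 26900 mm.
Similar triangles through the lens centre give W/dₒ = w/dᵢ; with 1/f = 1/dₒ + 1/dᵢ this gives W = w·(dₒ − f)/f.
W = 12.52 mm × (26900 − 7.2) / 7.2 = 12.52 × 3735.1111 ≈ 46763.591 mm = 46763.591/304.8 ft = 153.424 ft.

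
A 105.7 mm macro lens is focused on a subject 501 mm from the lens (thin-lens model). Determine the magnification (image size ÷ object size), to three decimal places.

0.267×

Thin lens: 1/f = 1/dₒ + 1/dᵢ → 1/dᵢ = 1/105.7 − 1/501 = 0.0074647 mm⁻¹, so dᵢ ≈ 133.9633 mm.
Magnification m = dᵢ/dₒ = 133.9633/501 ≈ 0.26739.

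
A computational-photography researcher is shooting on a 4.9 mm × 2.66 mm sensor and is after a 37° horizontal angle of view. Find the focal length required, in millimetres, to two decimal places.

7.32 mm

From α = 2·arctan(w/2f) we get f = w / (2·tan(α/2)).
With w = 4.9 mm and α/2 = 18.5°, tan(α/2) ≈ 0.33460, so f ≈ 4.9 / 0.66919 ≈ 7.3223 mm.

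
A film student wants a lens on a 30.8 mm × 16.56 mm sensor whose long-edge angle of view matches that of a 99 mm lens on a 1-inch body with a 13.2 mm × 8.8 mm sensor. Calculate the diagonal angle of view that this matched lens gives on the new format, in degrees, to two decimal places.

Equal long-edge AOV ⇒ f₂ = f₁ · 30.8/13.2 = 99 × 2.33333 ≈ 231.0000 mm.
Sensor diagonal = √(30.8² + 16.56²) = √1222.8736 ≈ 34.9696 mm.
Diagonal AOV on the new format = 2·arctan(34.9696 / (2 × 231.0000)) = 2·arctan(0.07569) ≈ 8.6571°.

8.66°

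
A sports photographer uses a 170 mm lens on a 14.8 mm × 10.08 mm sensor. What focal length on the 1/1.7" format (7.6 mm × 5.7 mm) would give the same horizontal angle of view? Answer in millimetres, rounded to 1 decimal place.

87.3 mm

Equal angle of view means equal width/f ratio, so f₂ = f₁ · (width₂/width₁) = 170 × 7.6/14.8.
f₂ = 170 × 0.51351 ≈ 87.297 mm.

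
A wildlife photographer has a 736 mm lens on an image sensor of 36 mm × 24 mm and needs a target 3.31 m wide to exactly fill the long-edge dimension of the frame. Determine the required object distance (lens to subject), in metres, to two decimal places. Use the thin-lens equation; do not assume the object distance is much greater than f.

W: 3.31 m = 3310 mm.
Magnification m = w/W = dᵢ/dₒ; combined with 1/f = 1/dₒ + 1/dᵢ this gives dₒ = f·(1 + W/w).
dₒ = 736 mm × (1 + 3310/36) = 736 × 92.9444 ≈ 68407.111 mm = 68.4071 m.

68.41 m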